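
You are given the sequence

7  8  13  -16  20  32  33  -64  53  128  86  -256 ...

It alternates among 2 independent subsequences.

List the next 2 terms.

139, 512

Positions 1, 3, 5, … form one subsequence and positions 2, 4, 6, … form another.
Track A: 7, 13, 20, 33, 53, 86. Fibonacci-style (each term is the sum of the two before it).
Track B: 8, -16, 32, -64, 128, -256. Multiplying by -2 each time.
The 13th slot belongs to track A; its 7th term is 139.
The 14th slot belongs to track B; its 7th term is 512.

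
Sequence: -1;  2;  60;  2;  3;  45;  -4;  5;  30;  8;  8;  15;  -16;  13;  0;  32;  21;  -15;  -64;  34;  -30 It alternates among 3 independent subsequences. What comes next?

128

The terms cycle through 3 interleaved subsequences.
Stream A is -1, 2, -4, 8, -16, 32, -64, which is multiplying by -2 each time.
Stream B is 2, 3, 5, 8, 13, 21, 34, which is a Fibonacci-like recurrence a_n = a_{n-1} + a_{n-2}.
Stream C is 60, 45, 30, 15, 0, -15, -30, which is linear: a_n = 75 − 15·n.
Position 22 → stream A, term 8 = 128.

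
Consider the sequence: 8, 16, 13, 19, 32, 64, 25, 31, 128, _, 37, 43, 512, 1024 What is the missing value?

256

The slot pattern repeats as AABB (period 4), so there are 2 interleaved tracks.
Track A is 8, 16, 32, 64, 128, ?, 512, 1024, which is powers of 2.
Track B is 13, 19, 25, 31, 37, 43, which is linear: a_n = 7 + 6·n.
So the missing entry in track A is 256.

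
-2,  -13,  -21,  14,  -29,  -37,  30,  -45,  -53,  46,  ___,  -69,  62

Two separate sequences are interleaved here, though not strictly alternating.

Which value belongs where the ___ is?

-61

Positions follow the repeating pattern ABB; grouping by letter gives 2 tracks.
Stream A = -2, 14, 30, 46, 62: arithmetic, step +16.
Stream B = -13, -21, -29, -37, -45, -53, ?, -69: subtracting 8 each time.
Filling stream B at index 7 by its rule yields -61.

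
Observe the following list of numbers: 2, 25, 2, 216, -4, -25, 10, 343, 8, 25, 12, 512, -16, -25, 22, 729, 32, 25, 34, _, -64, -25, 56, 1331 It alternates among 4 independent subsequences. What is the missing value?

1000

The terms cycle through 4 interleaved subsequences.
Stream A: 2, -4, 8, -16, 32, -64 — geometric with ratio -2.
Stream B: 25, -25, 25, -25, 25, -25 — the oscillation 25·(−1)^(n+1).
Stream C: 2, 10, 12, 22, 34, 56 — a Fibonacci-like recurrence a_n = a_{n-1} + a_{n-2}.
Stream D: 216, 343, 512, 729, ?, 1331 — perfect cubes starting at 6³.
So the missing entry in stream D is 1000.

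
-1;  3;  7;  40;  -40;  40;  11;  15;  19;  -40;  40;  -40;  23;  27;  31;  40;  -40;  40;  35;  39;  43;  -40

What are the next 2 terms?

40, -40

The slot pattern repeats as AAABBB (period 6), so there are 2 interleaved tracks.
Track A: -1, 3, 7, 11, 15, 19, 23, 27, 31, 35, 39, 43. Linear: a_n = -5 + 4·n.
Track B: 40, -40, 40, -40, 40, -40, 40, -40, 40, -40. The oscillation 40·(−1)^(n+1).
Position 23 → track B, term 11 = 40.
Position 24 falls in track B as its term 12, giving -40.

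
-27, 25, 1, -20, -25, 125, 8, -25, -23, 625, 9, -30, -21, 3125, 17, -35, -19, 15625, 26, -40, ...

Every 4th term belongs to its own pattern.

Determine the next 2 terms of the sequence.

Split by position mod 4: positions 1, 5, 9, … form one track, and each other residue class forms its own.
Subsequence A: -27, -25, -23, -21, -19 (arithmetic, step +2).
Subsequence B: 25, 125, 625, 3125, 15625 (powers of 5).
Subsequence C: 1, 8, 9, 17, 26 (Fibonacci-style (each term is the sum of the two before it)).
Subsequence D: -20, -25, -30, -35, -40 (linear: a_n = -15 − 5·n).
The 21st slot belongs to subsequence A; its 6th term is -17.
Position 22 → subsequence B, term 6 = 78125.

-17, 78125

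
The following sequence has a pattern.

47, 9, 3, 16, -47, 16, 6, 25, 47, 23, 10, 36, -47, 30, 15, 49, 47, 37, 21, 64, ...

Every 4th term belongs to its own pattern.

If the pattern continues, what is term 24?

Split by position mod 4 into 4 tracks.
Subsequence A: 47, -47, 47, -47, 47 (alternating ±47).
Subsequence B: 9, 16, 23, 30, 37 (arithmetic, step +7).
Subsequence C: 3, 6, 10, 15, 21 (triangular numbers n(n+1)/2 for n = 2, 3, …).
Subsequence D: 16, 25, 36, 49, 64 (perfect squares starting at 4²).
Position 24 falls in subsequence D as its term 6, giving 81.

81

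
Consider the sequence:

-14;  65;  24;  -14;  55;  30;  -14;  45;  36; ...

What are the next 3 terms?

-14, 35, 42

Taking every 3rd term gives 3 separate tracks.
Track A is -14, -14, -14, which is constant -14.
Track B is 65, 55, 45, which is linear: a_n = 75 − 10·n.
Track C is 24, 30, 36, which is arithmetic, step +6.
The 10th slot belongs to track A; its 4th term is -14.
The 11th slot belongs to track B; its 4th term is 35.
Term 12 comes from track C (its 4th entry): 42.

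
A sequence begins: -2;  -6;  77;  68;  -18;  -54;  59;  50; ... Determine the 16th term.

14

Reading positions in blocks of 4 reveals the pattern AABB — 2 tracks woven together.
Stream A is -2, -6, -18, -54, which is a geometric progression (common ratio 3).
Stream B is 77, 68, 59, 50, which is linear: a_n = 86 − 9·n.
Position 16 → stream B, term 8 = 14.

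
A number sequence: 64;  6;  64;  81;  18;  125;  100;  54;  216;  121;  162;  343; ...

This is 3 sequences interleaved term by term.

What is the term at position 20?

4374

Split by position mod 3: positions 1, 4, 7, … form one track, and each other residue class forms its own.
Stream A: 64, 81, 100, 121 (the squares 8², 9², 10², …).
Stream B: 6, 18, 54, 162 (geometric with ratio 3).
Stream C: 64, 125, 216, 343 (the cubes 4³, 5³, 6³, …).
The 20th slot belongs to stream B; its 7th term is 4374.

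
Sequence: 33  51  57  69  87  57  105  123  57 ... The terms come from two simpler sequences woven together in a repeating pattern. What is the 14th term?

195

Positions follow the repeating pattern AAB; grouping by letter gives 2 tracks.
Track A is 33, 51, 69, 87, 105, 123, which is linear: a_n = 15 + 18·n.
Track B is 57, 57, 57, which is always 57.
The 14th slot belongs to track A; its 10th term is 195.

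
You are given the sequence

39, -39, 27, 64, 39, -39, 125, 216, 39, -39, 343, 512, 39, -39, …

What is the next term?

Reading positions in blocks of 4 reveals the pattern AABB — 2 tracks woven together.
Track A is 39, -39, 39, -39, 39, -39, 39, -39, which is the oscillation 39·(−1)^(n+1).
Track B is 27, 64, 125, 216, 343, 512, which is perfect cubes starting at 3³.
Position 15 falls in track B as its term 7, giving 729.

729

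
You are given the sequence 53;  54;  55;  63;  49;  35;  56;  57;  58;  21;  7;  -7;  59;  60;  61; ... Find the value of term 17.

-35

The slot pattern repeats as AAABBB (period 6), so there are 2 interleaved tracks.
Subsequence A: 53, 54, 55, 56, 57, 58, 59, 60, 61 (adding 1 each time).
Subsequence B: 63, 49, 35, 21, 7, -7 (subtracting 14 each time).
Position 17 falls in subsequence B as its term 8, giving -35.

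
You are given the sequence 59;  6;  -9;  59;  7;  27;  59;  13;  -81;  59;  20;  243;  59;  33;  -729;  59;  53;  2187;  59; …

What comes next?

86

Split by position mod 3 into 3 tracks.
Subsequence A: 59, 59, 59, 59, 59, 59, 59. Constant 59.
Subsequence B: 6, 7, 13, 20, 33, 53. Fibonacci-style (each term is the sum of the two before it).
Subsequence C: -9, 27, -81, 243, -729, 2187. Multiplying by -3 each time.
Position 20 → subsequence B, term 7 = 86.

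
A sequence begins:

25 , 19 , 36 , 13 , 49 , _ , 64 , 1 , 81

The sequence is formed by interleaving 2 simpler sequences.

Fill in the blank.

7

Odd-indexed and even-indexed terms follow separate rules.
Subsequence A is 25, 36, 49, 64, 81, which is consecutive squares n² from n = 5.
Subsequence B is 19, 13, ?, 1, which is arithmetic, step −6.
So the missing entry in subsequence B is 7.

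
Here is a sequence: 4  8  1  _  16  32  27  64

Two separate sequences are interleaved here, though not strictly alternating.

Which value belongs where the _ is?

8

Positions follow the repeating pattern AABB; grouping by letter gives 2 tracks.
Track A: 4, 8, 16, 32 (geometric with ratio 2).
Track B: 1, ?, 27, 64 (perfect cubes starting at 1³).
Track B's pattern makes the blank 8.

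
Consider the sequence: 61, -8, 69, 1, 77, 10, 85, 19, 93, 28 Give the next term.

101

Taking every 2nd term gives 2 separate tracks.
Stream A is 61, 69, 77, 85, 93, which is adding 8 each time.
Stream B is -8, 1, 10, 19, 28, which is arithmetic, step +9.
Term 11 comes from stream A (its 6th entry): 101.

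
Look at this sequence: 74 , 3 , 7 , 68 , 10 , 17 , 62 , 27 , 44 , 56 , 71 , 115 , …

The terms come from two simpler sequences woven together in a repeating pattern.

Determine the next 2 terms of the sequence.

50, 186

The slot pattern repeats as ABB (period 3), so there are 2 interleaved tracks.
Track A: 74, 68, 62, 56 — arithmetic, step −6.
Track B: 3, 7, 10, 17, 27, 44, 71, 115 — Fibonacci-style (each term is the sum of the two before it).
Term 13 comes from track A (its 5th entry): 50.
The 14th slot belongs to track B; its 9th term is 186.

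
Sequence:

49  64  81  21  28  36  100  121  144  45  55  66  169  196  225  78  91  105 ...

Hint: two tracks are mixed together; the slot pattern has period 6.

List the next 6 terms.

Reading positions in blocks of 6 reveals the pattern AAABBB — 2 tracks woven together.
Track A = 49, 64, 81, 100, 121, 144, 169, 196, 225: the squares 7², 8², 9², ….
Track B = 21, 28, 36, 45, 55, 66, 78, 91, 105: triangular numbers n(n+1)/2 for n = 6, 7, ….
Position 19 → track A, term 10 = 256.
Position 20 falls in track A as its term 11, giving 289.
Term 21 comes from track A (its 12th entry): 324.
The 22nd slot belongs to track B; its 10th term is 120.
Term 23 comes from track B (its 11th entry): 136.
Term 24 comes from track B (its 12th entry): 153.

256, 289, 324, 120, 136, 153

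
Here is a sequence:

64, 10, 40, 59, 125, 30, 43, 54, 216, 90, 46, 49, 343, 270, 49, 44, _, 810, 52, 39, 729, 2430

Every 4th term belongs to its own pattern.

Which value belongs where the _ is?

The terms cycle through 4 interleaved subsequences.
Track A: 64, 125, 216, 343, ?, 729 (perfect cubes starting at 4³).
Track B: 10, 30, 90, 270, 810, 2430 (a geometric progression (common ratio 3)).
Track C: 40, 43, 46, 49, 52 (adding 3 each time).
Track D: 59, 54, 49, 44, 39 (arithmetic, step −5).
The gap is track A's term 5; the rule gives 512.

512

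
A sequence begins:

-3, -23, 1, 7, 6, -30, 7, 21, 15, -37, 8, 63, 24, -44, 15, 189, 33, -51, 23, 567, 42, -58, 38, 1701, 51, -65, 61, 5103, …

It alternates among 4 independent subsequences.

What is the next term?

Split by position mod 4 into 4 tracks.
Track A is -3, 6, 15, 24, 33, 42, 51, which is arithmetic with common difference +9.
Track B is -23, -30, -37, -44, -51, -58, -65, which is arithmetic, step −7.
Track C is 1, 7, 8, 15, 23, 38, 61, which is Fibonacci-style (each term is the sum of the two before it).
Track D is 7, 21, 63, 189, 567, 1701, 5103, which is multiplying by 3 each time.
Position 29 → track A, term 8 = 60.

60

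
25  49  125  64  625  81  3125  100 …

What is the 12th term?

144

The terms cycle through 2 interleaved subsequences.
Track A = 25, 125, 625, 3125: powers of 5.
Track B = 49, 64, 81, 100: perfect squares starting at 7².
Position 12 falls in track B as its term 6, giving 144.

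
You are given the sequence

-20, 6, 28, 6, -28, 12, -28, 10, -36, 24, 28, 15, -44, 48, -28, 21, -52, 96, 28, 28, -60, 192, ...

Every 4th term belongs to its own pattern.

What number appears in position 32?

55

Taking every 4th term gives 4 separate tracks.
Stream A is -20, -28, -36, -44, -52, -60, which is arithmetic, step −8.
Stream B is 6, 12, 24, 48, 96, 192, which is geometric with ratio 2.
Stream C is 28, -28, 28, -28, 28, which is alternating ±28.
Stream D is 6, 10, 15, 21, 28, which is the triangular numbers T_3, T_4, ….
The 32nd slot belongs to stream D; its 8th term is 55.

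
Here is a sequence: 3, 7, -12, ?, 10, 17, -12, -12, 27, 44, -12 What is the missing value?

Reading positions in blocks of 4 reveals the pattern AABB — 2 tracks woven together.
Track A: 3, 7, 10, 17, 27, 44. Fibonacci-style (each term is the sum of the two before it).
Track B: -12, ?, -12, -12, -12. Constant -12.
Filling track B at index 2 by its rule yields -12.

-12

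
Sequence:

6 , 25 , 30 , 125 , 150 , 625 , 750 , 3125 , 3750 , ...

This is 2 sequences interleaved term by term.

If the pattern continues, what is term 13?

93750

Positions 1, 3, 5, … form one subsequence and positions 2, 4, 6, … form another.
Subsequence A: 6, 30, 150, 750, 3750. Geometric, ×5 each step.
Subsequence B: 25, 125, 625, 3125. Powers 5^2, 5^3, 5^4, ….
The 13th slot belongs to subsequence A; its 7th term is 93750.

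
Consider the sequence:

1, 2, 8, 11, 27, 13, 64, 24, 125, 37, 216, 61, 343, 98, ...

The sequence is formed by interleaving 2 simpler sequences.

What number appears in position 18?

The terms cycle through 2 interleaved subsequences.
Track A: 1, 8, 27, 64, 125, 216, 343 — perfect cubes starting at 1³.
Track B: 2, 11, 13, 24, 37, 61, 98 — each term equals the sum of the previous two.
Term 18 comes from track B (its 9th entry): 257.

257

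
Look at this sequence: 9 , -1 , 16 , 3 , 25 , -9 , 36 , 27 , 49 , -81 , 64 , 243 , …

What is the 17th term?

Taking every 2nd term gives 2 separate tracks.
Track A: 9, 16, 25, 36, 49, 64 — perfect squares starting at 3².
Track B: -1, 3, -9, 27, -81, 243 — geometric, ×-3 each step.
Position 17 falls in track A as its term 9, giving 121.

121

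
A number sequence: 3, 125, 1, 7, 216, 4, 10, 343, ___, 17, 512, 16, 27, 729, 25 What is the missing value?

The terms cycle through 3 interleaved subsequences.
Track A = 3, 7, 10, 17, 27: each term equals the sum of the previous two.
Track B = 125, 216, 343, 512, 729: the cubes 5³, 6³, 7³, ….
Track C = 1, 4, ?, 16, 25: the squares 1², 2², 3², ….
Track C's pattern makes the blank 9.

9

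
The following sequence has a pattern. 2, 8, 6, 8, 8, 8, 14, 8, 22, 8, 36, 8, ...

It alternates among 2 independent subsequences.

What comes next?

58

Odd-indexed and even-indexed terms follow separate rules.
Track A: 2, 6, 8, 14, 22, 36 (each term equals the sum of the previous two).
Track B: 8, 8, 8, 8, 8, 8 (constant 8).
Position 13 falls in track A as its term 7, giving 58.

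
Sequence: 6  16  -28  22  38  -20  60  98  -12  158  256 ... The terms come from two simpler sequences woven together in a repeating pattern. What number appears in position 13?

The slot pattern repeats as AAB (period 3), so there are 2 interleaved tracks.
Subsequence A: 6, 16, 22, 38, 60, 98, 158, 256. A Fibonacci-like recurrence a_n = a_{n-1} + a_{n-2}.
Subsequence B: -28, -20, -12. Adding 8 each time.
The 13th slot belongs to subsequence A; its 9th term is 414.

414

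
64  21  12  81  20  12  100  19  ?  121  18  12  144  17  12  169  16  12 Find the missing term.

The terms cycle through 3 interleaved subsequences.
Subsequence A: 64, 81, 100, 121, 144, 169. The squares 8², 9², 10², ….
Subsequence B: 21, 20, 19, 18, 17, 16. Subtracting 1 each time.
Subsequence C: 12, 12, ?, 12, 12, 12. The constant sequence 12.
Filling subsequence C at index 3 by its rule yields 12.

12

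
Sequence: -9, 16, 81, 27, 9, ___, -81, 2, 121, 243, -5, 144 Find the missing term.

100

Read the sequence 3 terms at a time; column i is its own pattern.
Track A: -9, 27, -81, 243. Geometric with ratio -3.
Track B: 16, 9, 2, -5. Subtracting 7 each time.
Track C: 81, ?, 121, 144. Perfect squares starting at 9².
Track C's pattern makes the blank 100.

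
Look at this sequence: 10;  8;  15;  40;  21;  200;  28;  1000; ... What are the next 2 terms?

36, 5000

Taking every 2nd term gives 2 separate tracks.
Stream A: 10, 15, 21, 28 — triangular numbers starting at T_4.
Stream B: 8, 40, 200, 1000 — a geometric progression (common ratio 5).
Position 9 falls in stream A as its term 5, giving 36.
Term 10 comes from stream B (its 5th entry): 5000.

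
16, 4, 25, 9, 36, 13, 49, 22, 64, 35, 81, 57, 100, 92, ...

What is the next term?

121

Taking every 2nd term gives 2 separate tracks.
Subsequence A: 16, 25, 36, 49, 64, 81, 100 (perfect squares starting at 4²).
Subsequence B: 4, 9, 13, 22, 35, 57, 92 (each term equals the sum of the previous two).
The 15th slot belongs to subsequence A; its 8th term is 121.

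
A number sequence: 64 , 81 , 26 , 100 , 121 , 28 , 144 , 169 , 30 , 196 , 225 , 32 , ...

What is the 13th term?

256

The slot pattern repeats as AAB (period 3), so there are 2 interleaved tracks.
Track A = 64, 81, 100, 121, 144, 169, 196, 225: the squares 8², 9², 10², ….
Track B = 26, 28, 30, 32: arithmetic, step +2.
Position 13 → track A, term 9 = 256.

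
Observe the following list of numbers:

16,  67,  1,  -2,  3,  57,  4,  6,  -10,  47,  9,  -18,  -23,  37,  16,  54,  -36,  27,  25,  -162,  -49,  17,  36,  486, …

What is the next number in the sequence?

Split by position mod 4: positions 1, 5, 9, … form one track, and each other residue class forms its own.
Track A: 16, 3, -10, -23, -36, -49. Arithmetic with common difference −13.
Track B: 67, 57, 47, 37, 27, 17. Subtracting 10 each time.
Track C: 1, 4, 9, 16, 25, 36. Perfect squares starting at 1².
Track D: -2, 6, -18, 54, -162, 486. Geometric with ratio -3.
The 25th slot belongs to track A; its 7th term is -62.

-62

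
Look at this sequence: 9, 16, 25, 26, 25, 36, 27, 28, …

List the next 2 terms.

49, 64

Positions follow the repeating pattern AABB; grouping by letter gives 2 tracks.
Track A: 9, 16, 25, 36. Consecutive squares n² from n = 3.
Track B: 25, 26, 27, 28. Adding 1 each time.
Term 9 comes from track A (its 5th entry): 49.
Position 10 → track A, term 6 = 64.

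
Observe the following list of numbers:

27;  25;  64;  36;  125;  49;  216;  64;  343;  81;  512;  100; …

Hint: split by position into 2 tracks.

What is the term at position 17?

Positions 1, 3, 5, … form one subsequence and positions 2, 4, 6, … form another.
Stream A: 27, 64, 125, 216, 343, 512 (consecutive cubes n³ from n = 3).
Stream B: 25, 36, 49, 64, 81, 100 (consecutive squares n² from n = 5).
Position 17 falls in stream A as its term 9, giving 1331.

1331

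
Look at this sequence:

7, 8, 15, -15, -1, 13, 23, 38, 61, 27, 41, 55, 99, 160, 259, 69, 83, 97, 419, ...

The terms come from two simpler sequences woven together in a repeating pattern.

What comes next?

678

Positions follow the repeating pattern AAABBB; grouping by letter gives 2 tracks.
Subsequence A is 7, 8, 15, 23, 38, 61, 99, 160, 259, 419, which is each term equals the sum of the previous two.
Subsequence B is -15, -1, 13, 27, 41, 55, 69, 83, 97, which is adding 14 each time.
Position 20 falls in subsequence A as its term 11, giving 678.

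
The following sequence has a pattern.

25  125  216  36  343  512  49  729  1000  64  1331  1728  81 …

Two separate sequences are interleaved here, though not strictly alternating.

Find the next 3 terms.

The slot pattern repeats as ABB (period 3), so there are 2 interleaved tracks.
Subsequence A: 25, 36, 49, 64, 81 — perfect squares starting at 5².
Subsequence B: 125, 216, 343, 512, 729, 1000, 1331, 1728 — perfect cubes starting at 5³.
The 14th slot belongs to subsequence B; its 9th term is 2197.
The 15th slot belongs to subsequence B; its 10th term is 2744.
Position 16 falls in subsequence A as its term 6, giving 100.

2197, 2744, 100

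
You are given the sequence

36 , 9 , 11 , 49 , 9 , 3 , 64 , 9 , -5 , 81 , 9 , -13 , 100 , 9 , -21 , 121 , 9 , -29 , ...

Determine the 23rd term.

Split by position mod 3 into 3 tracks.
Stream A: 36, 49, 64, 81, 100, 121 — consecutive squares n² from n = 6.
Stream B: 9, 9, 9, 9, 9, 9 — always 9.
Stream C: 11, 3, -5, -13, -21, -29 — arithmetic with common difference −8.
Term 23 comes from stream B (its 8th entry): 9.

9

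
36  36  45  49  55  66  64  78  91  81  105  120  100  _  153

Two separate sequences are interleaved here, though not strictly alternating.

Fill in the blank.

Positions follow the repeating pattern ABB; grouping by letter gives 2 tracks.
Subsequence A: 36, 49, 64, 81, 100 (consecutive squares n² from n = 6).
Subsequence B: 36, 45, 55, 66, 78, 91, 105, 120, ?, 153 (the triangular numbers T_8, T_9, …).
Subsequence B's pattern makes the blank 136.

136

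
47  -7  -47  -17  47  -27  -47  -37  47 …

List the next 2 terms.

-47, -47

Taking every 2nd term gives 2 separate tracks.
Subsequence A: 47, -47, 47, -47, 47 — alternating ±47.
Subsequence B: -7, -17, -27, -37 — arithmetic, step −10.
Position 10 → subsequence B, term 5 = -47.
Term 11 comes from subsequence A (its 6th entry): -47.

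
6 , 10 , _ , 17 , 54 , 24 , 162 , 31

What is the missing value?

Taking every 2nd term gives 2 separate tracks.
Subsequence A: 6, ?, 54, 162. Geometric, ×3 each step.
Subsequence B: 10, 17, 24, 31. Adding 7 each time.
Filling subsequence A at index 2 by its rule yields 18.

18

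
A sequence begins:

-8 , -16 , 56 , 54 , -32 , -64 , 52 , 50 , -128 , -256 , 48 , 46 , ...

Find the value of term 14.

Reading positions in blocks of 4 reveals the pattern AABB — 2 tracks woven together.
Track A is -8, -16, -32, -64, -128, -256, which is geometric with ratio 2.
Track B is 56, 54, 52, 50, 48, 46, which is linear: a_n = 58 − 2·n.
Position 14 falls in track A as its term 8, giving -1024.

-1024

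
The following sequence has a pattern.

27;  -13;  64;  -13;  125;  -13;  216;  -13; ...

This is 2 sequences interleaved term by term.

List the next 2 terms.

The terms cycle through 2 interleaved subsequences.
Stream A: 27, 64, 125, 216 (perfect cubes starting at 3³).
Stream B: -13, -13, -13, -13 (constant -13).
The 9th slot belongs to stream A; its 5th term is 343.
Term 10 comes from stream B (its 5th entry): -13.

343, -13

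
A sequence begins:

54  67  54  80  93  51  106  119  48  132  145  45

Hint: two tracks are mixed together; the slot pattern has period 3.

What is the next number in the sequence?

158

Reading positions in blocks of 3 reveals the pattern AAB — 2 tracks woven together.
Subsequence A = 54, 67, 80, 93, 106, 119, 132, 145: adding 13 each time.
Subsequence B = 54, 51, 48, 45: linear: a_n = 57 − 3·n.
Term 13 comes from subsequence A (its 9th entry): 158.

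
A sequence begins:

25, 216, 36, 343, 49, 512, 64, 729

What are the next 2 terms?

81, 1000

The terms cycle through 2 interleaved subsequences.
Subsequence A: 25, 36, 49, 64 — consecutive squares n² from n = 5.
Subsequence B: 216, 343, 512, 729 — the cubes 6³, 7³, 8³, ….
Position 9 falls in subsequence A as its term 5, giving 81.
Position 10 → subsequence B, term 5 = 1000.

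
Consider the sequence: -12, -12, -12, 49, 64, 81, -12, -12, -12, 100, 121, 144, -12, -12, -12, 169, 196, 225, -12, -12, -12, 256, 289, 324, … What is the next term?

-12

Positions follow the repeating pattern AAABBB; grouping by letter gives 2 tracks.
Track A: -12, -12, -12, -12, -12, -12, -12, -12, -12, -12, -12, -12. Constant -12.
Track B: 49, 64, 81, 100, 121, 144, 169, 196, 225, 256, 289, 324. The squares 7², 8², 9², ….
Position 25 → track A, term 13 = -12.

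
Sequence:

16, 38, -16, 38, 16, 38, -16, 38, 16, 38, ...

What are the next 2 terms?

Odd-indexed and even-indexed terms follow separate rules.
Track A is 16, -16, 16, -16, 16, which is oscillating between 16 and -16.
Track B is 38, 38, 38, 38, 38, which is always 38.
Term 11 comes from track A (its 6th entry): -16.
The 12th slot belongs to track B; its 6th term is 38.

-16, 38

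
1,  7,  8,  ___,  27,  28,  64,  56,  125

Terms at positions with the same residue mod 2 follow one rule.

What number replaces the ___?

The terms cycle through 2 interleaved subsequences.
Track A = 1, 8, 27, 64, 125: the cubes 1³, 2³, 3³, ….
Track B = 7, ?, 28, 56: geometric with ratio 2.
Track B's pattern makes the blank 14.

14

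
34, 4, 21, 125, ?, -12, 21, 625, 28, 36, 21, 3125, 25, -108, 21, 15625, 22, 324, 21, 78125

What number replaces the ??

31

Split by position mod 4 into 4 tracks.
Track A is 34, ?, 28, 25, 22, which is linear: a_n = 37 − 3·n.
Track B is 4, -12, 36, -108, 324, which is geometric, ×-3 each step.
Track C is 21, 21, 21, 21, 21, which is constant 21.
Track D is 125, 625, 3125, 15625, 78125, which is successive powers of 5.
So the missing entry in track A is 31.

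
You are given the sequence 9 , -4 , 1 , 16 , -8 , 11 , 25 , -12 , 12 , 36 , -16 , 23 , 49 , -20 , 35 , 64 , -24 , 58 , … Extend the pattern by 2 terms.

The terms cycle through 3 interleaved subsequences.
Subsequence A: 9, 16, 25, 36, 49, 64. The squares 3², 4², 5², ….
Subsequence B: -4, -8, -12, -16, -20, -24. Arithmetic with common difference −4.
Subsequence C: 1, 11, 12, 23, 35, 58. Each term equals the sum of the previous two.
Position 19 → subsequence A, term 7 = 81.
Position 20 falls in subsequence B as its term 7, giving -28.

81, -28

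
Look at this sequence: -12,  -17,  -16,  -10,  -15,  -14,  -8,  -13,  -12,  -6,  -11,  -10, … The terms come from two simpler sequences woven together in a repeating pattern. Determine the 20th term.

Positions follow the repeating pattern ABB; grouping by letter gives 2 tracks.
Track A is -12, -10, -8, -6, which is linear: a_n = -14 + 2·n.
Track B is -17, -16, -15, -14, -13, -12, -11, -10, which is arithmetic, step +1.
The 20th slot belongs to track B; its 13th term is -5.

-5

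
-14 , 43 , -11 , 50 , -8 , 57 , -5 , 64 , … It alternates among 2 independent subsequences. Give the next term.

The terms cycle through 2 interleaved subsequences.
Track A: -14, -11, -8, -5. Arithmetic, step +3.
Track B: 43, 50, 57, 64. Arithmetic with common difference +7.
Position 9 → track A, term 5 = -2.

-2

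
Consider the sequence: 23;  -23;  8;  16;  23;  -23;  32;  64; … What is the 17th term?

23

Reading positions in blocks of 4 reveals the pattern AABB — 2 tracks woven together.
Subsequence A = 23, -23, 23, -23: the oscillation 23·(−1)^(n+1).
Subsequence B = 8, 16, 32, 64: successive powers of 2.
Position 17 → subsequence A, term 9 = 23.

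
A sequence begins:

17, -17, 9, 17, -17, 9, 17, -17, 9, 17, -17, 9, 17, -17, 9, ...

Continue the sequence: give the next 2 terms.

Reading positions in blocks of 3 reveals the pattern AAB — 2 tracks woven together.
Stream A is 17, -17, 17, -17, 17, -17, 17, -17, 17, -17, which is oscillating between 17 and -17.
Stream B is 9, 9, 9, 9, 9, which is always 9.
Term 16 comes from stream A (its 11th entry): 17.
Term 17 comes from stream A (its 12th entry): -17.

17, -17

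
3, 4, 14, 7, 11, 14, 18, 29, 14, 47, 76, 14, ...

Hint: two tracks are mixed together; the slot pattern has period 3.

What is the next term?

123

Positions follow the repeating pattern AAB; grouping by letter gives 2 tracks.
Stream A: 3, 4, 7, 11, 18, 29, 47, 76 (Fibonacci-style (each term is the sum of the two before it)).
Stream B: 14, 14, 14, 14 (the constant sequence 14).
Position 13 → stream A, term 9 = 123.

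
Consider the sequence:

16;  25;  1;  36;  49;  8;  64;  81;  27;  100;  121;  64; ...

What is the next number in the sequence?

144

The slot pattern repeats as AAB (period 3), so there are 2 interleaved tracks.
Subsequence A = 16, 25, 36, 49, 64, 81, 100, 121: perfect squares starting at 4².
Subsequence B = 1, 8, 27, 64: consecutive cubes n³ from n = 1.
The 13th slot belongs to subsequence A; its 9th term is 144.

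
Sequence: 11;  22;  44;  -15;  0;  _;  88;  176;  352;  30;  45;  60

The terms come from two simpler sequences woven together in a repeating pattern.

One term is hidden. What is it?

15

Reading positions in blocks of 6 reveals the pattern AAABBB — 2 tracks woven together.
Track A: 11, 22, 44, 88, 176, 352 (geometric with ratio 2).
Track B: -15, 0, ?, 30, 45, 60 (arithmetic, step +15).
Filling track B at index 3 by its rule yields 15.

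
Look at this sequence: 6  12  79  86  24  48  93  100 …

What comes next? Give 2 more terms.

Positions follow the repeating pattern AABB; grouping by letter gives 2 tracks.
Track A: 6, 12, 24, 48. Geometric, ×2 each step.
Track B: 79, 86, 93, 100. Arithmetic, step +7.
Position 9 falls in track A as its term 5, giving 96.
Position 10 falls in track A as its term 6, giving 192.

96, 192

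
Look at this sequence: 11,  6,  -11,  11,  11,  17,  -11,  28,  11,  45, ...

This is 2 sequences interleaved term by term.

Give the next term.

-11

Taking every 2nd term gives 2 separate tracks.
Subsequence A: 11, -11, 11, -11, 11. Oscillating between 11 and -11.
Subsequence B: 6, 11, 17, 28, 45. Fibonacci-style (each term is the sum of the two before it).
Position 11 falls in subsequence A as its term 6, giving -11.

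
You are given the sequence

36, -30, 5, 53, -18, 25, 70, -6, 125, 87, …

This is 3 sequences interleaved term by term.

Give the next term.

Split by position mod 3: positions 1, 4, 7, … form one track, and each other residue class forms its own.
Track A: 36, 53, 70, 87. Arithmetic, step +17.
Track B: -30, -18, -6. Linear: a_n = -42 + 12·n.
Track C: 5, 25, 125. Powers of 5.
Term 11 comes from track B (its 4th entry): 6.

6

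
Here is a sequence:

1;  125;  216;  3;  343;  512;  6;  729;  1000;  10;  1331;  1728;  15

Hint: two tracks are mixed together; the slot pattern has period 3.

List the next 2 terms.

2197, 2744

Positions follow the repeating pattern ABB; grouping by letter gives 2 tracks.
Subsequence A: 1, 3, 6, 10, 15 — the triangular numbers T_1, T_2, ….
Subsequence B: 125, 216, 343, 512, 729, 1000, 1331, 1728 — consecutive cubes n³ from n = 5.
Position 14 falls in subsequence B as its term 9, giving 2197.
Term 15 comes from subsequence B (its 10th entry): 2744.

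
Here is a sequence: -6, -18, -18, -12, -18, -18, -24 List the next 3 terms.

-18, -18, -48

Reading positions in blocks of 3 reveals the pattern ABB — 2 tracks woven together.
Track A = -6, -12, -24: a geometric progression (common ratio 2).
Track B = -18, -18, -18, -18: constant -18.
Position 8 → track B, term 5 = -18.
Term 9 comes from track B (its 6th entry): -18.
The 10th slot belongs to track A; its 4th term is -48.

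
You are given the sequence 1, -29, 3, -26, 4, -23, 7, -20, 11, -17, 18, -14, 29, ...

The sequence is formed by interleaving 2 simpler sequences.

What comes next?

Positions 1, 3, 5, … form one subsequence and positions 2, 4, 6, … form another.
Track A = 1, 3, 4, 7, 11, 18, 29: a Fibonacci-like recurrence a_n = a_{n-1} + a_{n-2}.
Track B = -29, -26, -23, -20, -17, -14: linear: a_n = -32 + 3·n.
Position 14 falls in track B as its term 7, giving -11.

-11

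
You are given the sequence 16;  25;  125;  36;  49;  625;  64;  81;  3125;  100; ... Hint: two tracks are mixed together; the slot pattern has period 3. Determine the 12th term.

The slot pattern repeats as AAB (period 3), so there are 2 interleaved tracks.
Track A: 16, 25, 36, 49, 64, 81, 100 — consecutive squares n² from n = 4.
Track B: 125, 625, 3125 — powers of 5.
Position 12 falls in track B as its term 4, giving 15625.

15625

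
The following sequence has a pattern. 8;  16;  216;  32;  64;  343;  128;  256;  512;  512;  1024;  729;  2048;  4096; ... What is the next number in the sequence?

1000

The slot pattern repeats as AAB (period 3), so there are 2 interleaved tracks.
Track A is 8, 16, 32, 64, 128, 256, 512, 1024, 2048, 4096, which is powers of 2.
Track B is 216, 343, 512, 729, which is consecutive cubes n³ from n = 6.
Position 15 falls in track B as its term 5, giving 1000.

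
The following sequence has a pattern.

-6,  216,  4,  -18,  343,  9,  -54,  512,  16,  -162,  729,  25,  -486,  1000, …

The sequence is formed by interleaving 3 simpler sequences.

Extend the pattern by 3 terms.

Read the sequence 3 terms at a time; column i is its own pattern.
Track A is -6, -18, -54, -162, -486, which is geometric, ×3 each step.
Track B is 216, 343, 512, 729, 1000, which is the cubes 6³, 7³, 8³, ….
Track C is 4, 9, 16, 25, which is the squares 2², 3², 4², ….
Position 15 → track C, term 5 = 36.
Position 16 → track A, term 6 = -1458.
The 17th slot belongs to track B; its 6th term is 1331.

36, -1458, 1331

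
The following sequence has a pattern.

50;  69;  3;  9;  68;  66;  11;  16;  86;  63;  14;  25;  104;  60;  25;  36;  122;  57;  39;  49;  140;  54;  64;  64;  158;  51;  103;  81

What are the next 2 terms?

176, 48

Split by position mod 4: positions 1, 5, 9, … form one track, and each other residue class forms its own.
Track A = 50, 68, 86, 104, 122, 140, 158: arithmetic, step +18.
Track B = 69, 66, 63, 60, 57, 54, 51: subtracting 3 each time.
Track C = 3, 11, 14, 25, 39, 64, 103: Fibonacci-style (each term is the sum of the two before it).
Track D = 9, 16, 25, 36, 49, 64, 81: perfect squares starting at 3².
The 29th slot belongs to track A; its 8th term is 176.
Term 30 comes from track B (its 8th entry): 48.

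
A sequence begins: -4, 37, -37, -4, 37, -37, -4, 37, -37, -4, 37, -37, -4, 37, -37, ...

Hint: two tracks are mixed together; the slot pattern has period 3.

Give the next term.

-4

Reading positions in blocks of 3 reveals the pattern ABB — 2 tracks woven together.
Track A: -4, -4, -4, -4, -4 (the constant sequence -4).
Track B: 37, -37, 37, -37, 37, -37, 37, -37, 37, -37 (alternating ±37).
The 16th slot belongs to track A; its 6th term is -4.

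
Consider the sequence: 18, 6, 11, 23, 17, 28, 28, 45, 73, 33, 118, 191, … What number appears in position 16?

43

The slot pattern repeats as ABB (period 3), so there are 2 interleaved tracks.
Track A: 18, 23, 28, 33. Adding 5 each time.
Track B: 6, 11, 17, 28, 45, 73, 118, 191. Each term equals the sum of the previous two.
Position 16 → track A, term 6 = 43.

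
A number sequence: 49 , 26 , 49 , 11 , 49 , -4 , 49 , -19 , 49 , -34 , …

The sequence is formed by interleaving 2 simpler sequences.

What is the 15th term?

49

The terms cycle through 2 interleaved subsequences.
Subsequence A = 49, 49, 49, 49, 49: the constant sequence 49.
Subsequence B = 26, 11, -4, -19, -34: arithmetic with common difference −15.
Position 15 → subsequence A, term 8 = 49.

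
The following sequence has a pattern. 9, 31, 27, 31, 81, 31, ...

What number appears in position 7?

243

Taking every 2nd term gives 2 separate tracks.
Track A: 9, 27, 81. Powers 3^2, 3^3, 3^4, ….
Track B: 31, 31, 31. Constant 31.
The 7th slot belongs to track A; its 4th term is 243.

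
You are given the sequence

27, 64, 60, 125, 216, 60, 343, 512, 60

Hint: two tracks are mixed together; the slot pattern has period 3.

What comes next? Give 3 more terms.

Reading positions in blocks of 3 reveals the pattern AAB — 2 tracks woven together.
Stream A: 27, 64, 125, 216, 343, 512. The cubes 3³, 4³, 5³, ….
Stream B: 60, 60, 60. Constant 60.
Position 10 → stream A, term 7 = 729.
Position 11 falls in stream A as its term 8, giving 1000.
The 12th slot belongs to stream B; its 4th term is 60.

729, 1000, 60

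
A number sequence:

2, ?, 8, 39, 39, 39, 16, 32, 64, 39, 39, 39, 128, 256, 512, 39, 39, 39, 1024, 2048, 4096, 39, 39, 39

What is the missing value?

4

Reading positions in blocks of 6 reveals the pattern AAABBB — 2 tracks woven together.
Stream A: 2, ?, 8, 16, 32, 64, 128, 256, 512, 1024, 2048, 4096. Successive powers of 2.
Stream B: 39, 39, 39, 39, 39, 39, 39, 39, 39, 39, 39, 39. Constant 39.
Stream A's pattern makes the blank 4.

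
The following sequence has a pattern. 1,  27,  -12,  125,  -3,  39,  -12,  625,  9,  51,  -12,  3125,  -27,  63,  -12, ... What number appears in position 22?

Read the sequence 4 terms at a time; column i is its own pattern.
Track A: 1, -3, 9, -27 — geometric with ratio -3.
Track B: 27, 39, 51, 63 — adding 12 each time.
Track C: -12, -12, -12, -12 — constant -12.
Track D: 125, 625, 3125 — powers 5^3, 5^4, 5^5, ….
Position 22 falls in track B as its term 6, giving 87.

87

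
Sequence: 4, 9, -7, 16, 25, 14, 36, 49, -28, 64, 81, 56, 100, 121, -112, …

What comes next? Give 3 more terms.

Reading positions in blocks of 3 reveals the pattern AAB — 2 tracks woven together.
Subsequence A: 4, 9, 16, 25, 36, 49, 64, 81, 100, 121 — perfect squares starting at 2².
Subsequence B: -7, 14, -28, 56, -112 — geometric, ×-2 each step.
Position 16 → subsequence A, term 11 = 144.
Position 17 → subsequence A, term 12 = 169.
Position 18 → subsequence B, term 6 = 224.

144, 169, 224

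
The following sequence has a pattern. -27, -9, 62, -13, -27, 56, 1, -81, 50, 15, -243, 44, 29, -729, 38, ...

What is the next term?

43

Split by position mod 3 into 3 tracks.
Stream A: -27, -13, 1, 15, 29 (linear: a_n = -41 + 14·n).
Stream B: -9, -27, -81, -243, -729 (geometric with ratio 3).
Stream C: 62, 56, 50, 44, 38 (linear: a_n = 68 − 6·n).
Position 16 → stream A, term 6 = 43.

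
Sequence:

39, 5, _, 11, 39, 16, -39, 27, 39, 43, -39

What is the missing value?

Split by position mod 2 into 2 tracks.
Track A is 39, ?, 39, -39, 39, -39, which is oscillating between 39 and -39.
Track B is 5, 11, 16, 27, 43, which is a Fibonacci-like recurrence a_n = a_{n-1} + a_{n-2}.
So the missing entry in track A is -39.

-39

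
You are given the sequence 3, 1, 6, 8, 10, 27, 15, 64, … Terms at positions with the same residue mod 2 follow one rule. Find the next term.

The terms cycle through 2 interleaved subsequences.
Subsequence A: 3, 6, 10, 15 — the triangular numbers T_2, T_3, ….
Subsequence B: 1, 8, 27, 64 — consecutive cubes n³ from n = 1.
Term 9 comes from subsequence A (its 5th entry): 21.

21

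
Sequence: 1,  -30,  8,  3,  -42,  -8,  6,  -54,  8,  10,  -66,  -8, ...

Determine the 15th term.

8

Split by position mod 3 into 3 tracks.
Stream A = 1, 3, 6, 10: triangular numbers n(n+1)/2 for n = 1, 2, ….
Stream B = -30, -42, -54, -66: arithmetic with common difference −12.
Stream C = 8, -8, 8, -8: oscillating between 8 and -8.
Position 15 falls in stream C as its term 5, giving 8.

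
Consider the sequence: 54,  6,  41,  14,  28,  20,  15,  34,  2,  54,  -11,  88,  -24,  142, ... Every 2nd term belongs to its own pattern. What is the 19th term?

Taking every 2nd term gives 2 separate tracks.
Track A is 54, 41, 28, 15, 2, -11, -24, which is linear: a_n = 67 − 13·n.
Track B is 6, 14, 20, 34, 54, 88, 142, which is a Fibonacci-like recurrence a_n = a_{n-1} + a_{n-2}.
The 19th slot belongs to track A; its 10th term is -63.

-63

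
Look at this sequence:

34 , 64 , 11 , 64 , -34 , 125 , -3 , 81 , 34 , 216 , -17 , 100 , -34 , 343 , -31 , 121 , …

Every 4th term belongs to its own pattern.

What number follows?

The terms cycle through 4 interleaved subsequences.
Track A: 34, -34, 34, -34. Oscillating between 34 and -34.
Track B: 64, 125, 216, 343. Consecutive cubes n³ from n = 4.
Track C: 11, -3, -17, -31. Subtracting 14 each time.
Track D: 64, 81, 100, 121. The squares 8², 9², 10², ….
Term 17 comes from track A (its 5th entry): 34.

34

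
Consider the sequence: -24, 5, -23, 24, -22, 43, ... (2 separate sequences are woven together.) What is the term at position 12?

Taking every 2nd term gives 2 separate tracks.
Subsequence A: -24, -23, -22 (arithmetic, step +1).
Subsequence B: 5, 24, 43 (arithmetic, step +19).
Position 12 falls in subsequence B as its term 6, giving 100.

100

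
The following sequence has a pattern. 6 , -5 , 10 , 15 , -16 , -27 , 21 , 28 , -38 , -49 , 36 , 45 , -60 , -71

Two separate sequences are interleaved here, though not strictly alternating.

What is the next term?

55

Reading positions in blocks of 4 reveals the pattern AABB — 2 tracks woven together.
Track A: 6, -5, -16, -27, -38, -49, -60, -71 (subtracting 11 each time).
Track B: 10, 15, 21, 28, 36, 45 (triangular numbers n(n+1)/2 for n = 4, 5, …).
Position 15 → track B, term 7 = 55.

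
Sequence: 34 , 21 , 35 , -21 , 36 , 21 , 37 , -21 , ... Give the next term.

38

The terms cycle through 2 interleaved subsequences.
Track A is 34, 35, 36, 37, which is arithmetic, step +1.
Track B is 21, -21, 21, -21, which is alternating ±21.
Term 9 comes from track A (its 5th entry): 38.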